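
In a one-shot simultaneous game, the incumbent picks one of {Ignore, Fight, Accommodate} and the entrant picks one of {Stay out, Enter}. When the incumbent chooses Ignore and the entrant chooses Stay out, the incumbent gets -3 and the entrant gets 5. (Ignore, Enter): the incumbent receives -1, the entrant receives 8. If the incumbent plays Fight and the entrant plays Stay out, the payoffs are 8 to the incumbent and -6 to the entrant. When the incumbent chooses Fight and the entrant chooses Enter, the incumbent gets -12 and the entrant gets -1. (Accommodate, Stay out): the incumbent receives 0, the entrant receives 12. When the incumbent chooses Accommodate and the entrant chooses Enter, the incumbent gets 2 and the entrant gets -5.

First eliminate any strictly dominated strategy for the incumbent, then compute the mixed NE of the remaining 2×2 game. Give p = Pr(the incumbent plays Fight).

p = 17/22

The incumbent's strategy Ignore is strictly dominated by Accommodate: 0 > -3 and 2 > -1. Eliminate Ignore.
For the entrant to be willing to mix, the entrant must be indifferent between Stay out and Enter, which pins down the incumbent's mix.
  the entrant's payoff from Stay out: p·(-6) + (1−p)·12 = -18p + 12
  the entrant's payoff from Enter: p·(-1) + (1−p)·(-5) = 4p - 5
  -18p + 12 = 4p - 5  ⇒  -22p = -17  ⇒  p = 17/22.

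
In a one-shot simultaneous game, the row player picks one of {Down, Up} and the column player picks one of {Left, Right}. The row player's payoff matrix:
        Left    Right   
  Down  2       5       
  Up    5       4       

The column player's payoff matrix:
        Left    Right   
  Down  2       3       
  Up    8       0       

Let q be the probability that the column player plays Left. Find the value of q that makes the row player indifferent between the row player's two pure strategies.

q = 1/4

The row player's indifference between Down and Up determines the column player's mixing probability q:
  the row player's expected payoff from Down: q·2 + (1−q)·5 = -3q + 5
  the row player's expected payoff from Up: q·5 + (1−q)·4 = q + 4
  -3q + 5 = q + 4  ⇒  -4q = -1  ⇒  q = 1/4.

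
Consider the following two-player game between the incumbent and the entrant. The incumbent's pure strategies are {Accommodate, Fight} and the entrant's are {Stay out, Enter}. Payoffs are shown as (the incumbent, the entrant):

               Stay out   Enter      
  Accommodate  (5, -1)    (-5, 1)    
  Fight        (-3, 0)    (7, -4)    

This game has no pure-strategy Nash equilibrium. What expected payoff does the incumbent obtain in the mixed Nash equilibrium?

For the incumbent to be willing to mix, the incumbent must be indifferent between Accommodate and Fight, which pins down the entrant's mix.
  the incumbent's expected payoff from Accommodate: q·5 + (1−q)·(-5) = 10q - 5
  the incumbent's expected payoff from Fight: q·(-3) + (1−q)·7 = -10q + 7
  10q - 5 = -10q + 7  ⇒  20q = 12  ⇒  q = 3/5.
At equilibrium the incumbent is indifferent across rows, so the incumbent's payoff equals the payoff from Accommodate: (3/5)·5 + (2/5)·(-5) = 1.

1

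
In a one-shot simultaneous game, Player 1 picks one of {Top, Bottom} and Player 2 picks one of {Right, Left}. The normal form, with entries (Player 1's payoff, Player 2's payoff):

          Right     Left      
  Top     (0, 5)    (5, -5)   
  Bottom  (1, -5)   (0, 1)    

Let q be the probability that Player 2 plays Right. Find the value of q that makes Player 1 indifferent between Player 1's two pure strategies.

Player 1's indifference between Top and Bottom determines Player 2's mixing probability q:
  Player 1's payoff to Top: q·0 + (1−q)·5 = -5q + 5
  Player 1's payoff to Bottom: q·1 + (1−q)·0 = q
  -5q + 5 = q  ⇒  -6q = -5  ⇒  q = 5/6.

q = 5/6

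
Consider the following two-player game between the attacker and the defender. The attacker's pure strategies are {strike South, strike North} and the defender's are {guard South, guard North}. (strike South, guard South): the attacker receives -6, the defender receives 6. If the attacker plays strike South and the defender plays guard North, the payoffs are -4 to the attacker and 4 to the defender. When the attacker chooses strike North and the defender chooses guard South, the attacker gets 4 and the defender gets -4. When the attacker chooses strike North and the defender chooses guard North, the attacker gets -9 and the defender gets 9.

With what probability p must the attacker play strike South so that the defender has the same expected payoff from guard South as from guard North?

The attacker's mix must leave the defender indifferent between guard South and guard North.
  the defender's payoff from guard South: p·6 + (1−p)·(-4) = 10p - 4
  the defender's payoff from guard North: p·4 + (1−p)·9 = -5p + 9
  10p - 4 = -5p + 9  ⇒  15p = 13  ⇒  p = 13/15.

p = 13/15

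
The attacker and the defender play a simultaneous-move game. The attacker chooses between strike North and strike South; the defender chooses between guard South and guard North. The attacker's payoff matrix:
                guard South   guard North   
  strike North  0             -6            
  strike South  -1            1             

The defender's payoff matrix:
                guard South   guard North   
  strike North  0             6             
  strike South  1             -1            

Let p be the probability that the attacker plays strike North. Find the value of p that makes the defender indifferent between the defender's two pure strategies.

p = 1/4

The defender's indifference between guard South and guard North determines the attacker's mixing probability p:
  the defender's payoff from guard South: p·0 + (1−p)·1 = -p + 1
  the defender's payoff from guard North: p·6 + (1−p)·(-1) = 7p - 1
  -p + 1 = 7p - 1  ⇒  -8p = -2  ⇒  p = 1/4.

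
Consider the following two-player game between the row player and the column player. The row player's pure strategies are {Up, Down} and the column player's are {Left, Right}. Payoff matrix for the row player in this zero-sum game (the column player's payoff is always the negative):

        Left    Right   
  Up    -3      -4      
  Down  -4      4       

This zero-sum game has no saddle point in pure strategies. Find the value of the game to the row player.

v = -28/9

Set the row player's expected payoff from Up equal to that from Down:
  the row player's payoff to Up: q·(-3) + (1−q)·(-4) = q - 4
  the row player's payoff to Down: q·(-4) + (1−q)·4 = -8q + 4
  q - 4 = -8q + 4  ⇒  9q = 8  ⇒  q = 8/9.
The value is the row player's expected payoff against this mix (using Up): (8/9)·(-3) + (1/9)·(-4) = -28/9.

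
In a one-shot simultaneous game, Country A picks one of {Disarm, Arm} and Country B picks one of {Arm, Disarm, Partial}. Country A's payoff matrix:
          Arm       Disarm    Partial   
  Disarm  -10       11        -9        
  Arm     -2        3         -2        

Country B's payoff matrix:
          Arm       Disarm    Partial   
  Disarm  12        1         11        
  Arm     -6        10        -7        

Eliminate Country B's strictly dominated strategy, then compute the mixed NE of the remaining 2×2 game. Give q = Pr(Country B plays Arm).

q = 1/2

Country B's strategy Partial is strictly dominated by Arm: 12 > 11 and -6 > -7. Eliminate Partial.
For Country A to be willing to mix, Country A must be indifferent between Disarm and Arm, which pins down Country B's mix.
  Country A's expected payoff from Disarm: q·(-10) + (1−q)·11 = -21q + 11
  Country A's expected payoff from Arm: q·(-2) + (1−q)·3 = -5q + 3
  -21q + 11 = -5q + 3  ⇒  -16q = -8  ⇒  q = 1/2.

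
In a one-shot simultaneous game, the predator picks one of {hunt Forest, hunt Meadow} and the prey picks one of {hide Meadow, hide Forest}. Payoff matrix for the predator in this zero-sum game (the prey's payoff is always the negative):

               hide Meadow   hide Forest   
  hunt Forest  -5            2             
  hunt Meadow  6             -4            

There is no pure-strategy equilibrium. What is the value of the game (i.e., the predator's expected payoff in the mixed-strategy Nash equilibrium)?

v = -8/17

The prey's mix must leave the predator indifferent between hunt Forest and hunt Meadow.
  the predator's payoff to hunt Forest: q·(-5) + (1−q)·2 = -7q + 2
  the predator's payoff to hunt Meadow: q·6 + (1−q)·(-4) = 10q - 4
  -7q + 2 = 10q - 4  ⇒  -17q = -6  ⇒  q = 6/17.
The value is the predator's expected payoff against this mix (using hunt Forest): (6/17)·(-5) + (11/17)·2 = -8/17.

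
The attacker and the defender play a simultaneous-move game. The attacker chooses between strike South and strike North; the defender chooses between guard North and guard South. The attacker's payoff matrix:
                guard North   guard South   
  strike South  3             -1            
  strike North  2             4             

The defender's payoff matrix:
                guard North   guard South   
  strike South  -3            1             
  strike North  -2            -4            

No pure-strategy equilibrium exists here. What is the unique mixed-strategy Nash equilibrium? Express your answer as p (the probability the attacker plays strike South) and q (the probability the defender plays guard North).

p = 1/3, q = 5/6

In a mixed equilibrium the defender is indifferent between guard North and guard South; this condition fixes p.
  the defender's payoff from guard North: p·(-3) + (1−p)·(-2) = -p - 2
  the defender's payoff from guard South: p·1 + (1−p)·(-4) = 5p - 4
  -p - 2 = 5p - 4  ⇒  -6p = -2  ⇒  p = 1/3.
In a mixed equilibrium the attacker is indifferent between strike South and strike North; this condition fixes q.
  the attacker's payoff from strike South: q·3 + (1−q)·(-1) = 4q - 1
  the attacker's payoff from strike North: q·2 + (1−q)·4 = -2q + 4
  4q - 1 = -2q + 4  ⇒  6q = 5  ⇒  q = 5/6.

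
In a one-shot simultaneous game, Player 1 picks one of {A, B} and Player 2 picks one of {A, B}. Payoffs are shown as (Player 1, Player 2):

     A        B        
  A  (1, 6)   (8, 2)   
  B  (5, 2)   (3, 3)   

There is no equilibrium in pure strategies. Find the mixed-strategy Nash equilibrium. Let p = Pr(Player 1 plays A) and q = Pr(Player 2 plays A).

p = 1/5, q = 5/9

Player 1's mix must leave Player 2 indifferent between A and B.
  Player 2's payoff from A: p·6 + (1−p)·2 = 4p + 2
  Player 2's payoff from B: p·2 + (1−p)·3 = -p + 3
  4p + 2 = -p + 3  ⇒  5p = 1  ⇒  p = 1/5.
Set Player 1's expected payoff from A equal to that from B:
  Player 1's payoff to A: q·1 + (1−q)·8 = -7q + 8
  Player 1's payoff to B: q·5 + (1−q)·3 = 2q + 3
  -7q + 8 = 2q + 3  ⇒  -9q = -5  ⇒  q = 5/9.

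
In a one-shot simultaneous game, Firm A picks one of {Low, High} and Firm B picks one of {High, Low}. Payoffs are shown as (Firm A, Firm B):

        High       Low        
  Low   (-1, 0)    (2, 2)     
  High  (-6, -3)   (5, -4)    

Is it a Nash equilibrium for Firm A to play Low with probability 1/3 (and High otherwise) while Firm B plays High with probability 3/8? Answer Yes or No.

Yes

Check Firm B's indifference given Firm A's mix p = 1/3:
  payoff from High = -2; payoff from Low = -2 — equal.
Check Firm A's indifference given Firm B's mix q = 3/8:
  payoff from Low = 7/8; payoff from High = 7/8 — equal.
Both players are indifferent, so neither can profitably deviate.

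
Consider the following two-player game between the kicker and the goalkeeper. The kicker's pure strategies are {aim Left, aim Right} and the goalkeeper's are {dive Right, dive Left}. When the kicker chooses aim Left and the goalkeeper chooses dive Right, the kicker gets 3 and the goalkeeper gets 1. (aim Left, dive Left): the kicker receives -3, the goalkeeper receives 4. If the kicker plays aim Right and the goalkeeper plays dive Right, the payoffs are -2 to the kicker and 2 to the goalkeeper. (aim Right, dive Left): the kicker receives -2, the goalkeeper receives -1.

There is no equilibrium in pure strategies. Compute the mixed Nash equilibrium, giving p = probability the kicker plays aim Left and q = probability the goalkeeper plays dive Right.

p = 1/2, q = 1/6

Set the goalkeeper's expected payoff from dive Right equal to that from dive Left:
  the goalkeeper's payoff from dive Right: p·1 + (1−p)·2 = -p + 2
  the goalkeeper's payoff from dive Left: p·4 + (1−p)·(-1) = 5p - 1
  -p + 2 = 5p - 1  ⇒  -6p = -3  ⇒  p = 1/2.
In a mixed equilibrium the kicker is indifferent between aim Left and aim Right; this condition fixes q.
  the kicker's expected payoff from aim Left: q·3 + (1−q)·(-3) = 6q - 3
  the kicker's expected payoff from aim Right: q·(-2) + (1−q)·(-2) = -2
  6q - 3 = -2  ⇒  6q = 1  ⇒  q = 1/6.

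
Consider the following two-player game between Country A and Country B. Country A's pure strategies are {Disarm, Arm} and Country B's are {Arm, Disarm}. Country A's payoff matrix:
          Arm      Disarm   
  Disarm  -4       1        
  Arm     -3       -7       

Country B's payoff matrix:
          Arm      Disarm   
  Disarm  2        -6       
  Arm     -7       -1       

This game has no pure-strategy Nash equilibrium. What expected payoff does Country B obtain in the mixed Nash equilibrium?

For Country B to be willing to mix, Country B must be indifferent between Arm and Disarm, which pins down Country A's mix.
  Country B's payoff to Arm: p·2 + (1−p)·(-7) = 9p - 7
  Country B's payoff to Disarm: p·(-6) + (1−p)·(-1) = -5p - 1
  9p - 7 = -5p - 1  ⇒  14p = 6  ⇒  p = 3/7.
At equilibrium Country B is indifferent across columns, so Country B's payoff equals the payoff from Arm: (3/7)·2 + (4/7)·(-7) = -22/7.

-22/7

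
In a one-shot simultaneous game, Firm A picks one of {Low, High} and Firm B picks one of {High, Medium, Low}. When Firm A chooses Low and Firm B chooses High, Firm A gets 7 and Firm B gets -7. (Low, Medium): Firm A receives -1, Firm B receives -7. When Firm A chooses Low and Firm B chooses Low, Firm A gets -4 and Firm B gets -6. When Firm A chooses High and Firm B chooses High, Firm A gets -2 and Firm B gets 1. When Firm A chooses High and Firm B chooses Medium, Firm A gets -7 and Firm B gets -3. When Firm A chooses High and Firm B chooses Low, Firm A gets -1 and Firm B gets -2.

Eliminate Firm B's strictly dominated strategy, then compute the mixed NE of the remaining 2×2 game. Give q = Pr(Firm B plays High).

Firm B's strategy Medium is strictly dominated by Low: -6 > -7 and -2 > -3. Eliminate Medium.
Set Firm A's expected payoff from Low equal to that from High:
  Firm A's payoff to Low: q·7 + (1−q)·(-4) = 11q - 4
  Firm A's payoff to High: q·(-2) + (1−q)·(-1) = -q - 1
  11q - 4 = -q - 1  ⇒  12q = 3  ⇒  q = 1/4.

q = 1/4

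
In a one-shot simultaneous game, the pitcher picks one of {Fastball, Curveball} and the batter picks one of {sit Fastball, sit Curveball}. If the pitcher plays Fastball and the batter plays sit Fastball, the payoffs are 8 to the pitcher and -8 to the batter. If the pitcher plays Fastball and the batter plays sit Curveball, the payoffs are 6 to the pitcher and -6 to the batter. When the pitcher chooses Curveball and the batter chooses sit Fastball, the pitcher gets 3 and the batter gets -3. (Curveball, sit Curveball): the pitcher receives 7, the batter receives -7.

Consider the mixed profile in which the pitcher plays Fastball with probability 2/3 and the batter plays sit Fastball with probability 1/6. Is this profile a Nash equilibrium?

Yes

Check the batter's indifference given the pitcher's mix p = 2/3:
  payoff from sit Fastball = -19/3; payoff from sit Curveball = -19/3 — equal.
Check the pitcher's indifference given the batter's mix q = 1/6:
  payoff from Fastball = 19/3; payoff from Curveball = 19/3 — equal.
Both players are indifferent, so neither can profitably deviate.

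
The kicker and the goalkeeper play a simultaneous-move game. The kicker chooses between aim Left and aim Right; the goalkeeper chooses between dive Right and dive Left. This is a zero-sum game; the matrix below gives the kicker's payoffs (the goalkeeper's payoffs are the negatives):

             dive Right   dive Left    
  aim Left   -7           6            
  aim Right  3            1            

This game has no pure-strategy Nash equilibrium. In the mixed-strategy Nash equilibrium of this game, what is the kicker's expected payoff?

The goalkeeper's mix must leave the kicker indifferent between aim Left and aim Right.
  the kicker's payoff from aim Left: q·(-7) + (1−q)·6 = -13q + 6
  the kicker's payoff from aim Right: q·3 + (1−q)·1 = 2q + 1
  -13q + 6 = 2q + 1  ⇒  -15q = -5  ⇒  q = 1/3.
At equilibrium the kicker is indifferent across rows, so the kicker's payoff equals the payoff from aim Left: (1/3)·(-7) + (2/3)·6 = 5/3.

5/3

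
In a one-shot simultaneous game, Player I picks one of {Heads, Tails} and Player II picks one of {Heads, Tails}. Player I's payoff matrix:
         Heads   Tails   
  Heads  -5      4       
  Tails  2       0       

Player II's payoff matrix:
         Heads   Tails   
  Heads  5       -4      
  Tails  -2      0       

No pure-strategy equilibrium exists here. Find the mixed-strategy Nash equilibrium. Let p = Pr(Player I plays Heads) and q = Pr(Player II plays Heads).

Player I's mix must leave Player II indifferent between Heads and Tails.
  Player II's payoff to Heads: p·5 + (1−p)·(-2) = 7p - 2
  Player II's payoff to Tails: p·(-4) + (1−p)·0 = -4p
  7p - 2 = -4p  ⇒  11p = 2  ⇒  p = 2/11.
In a mixed equilibrium Player I is indifferent between Heads and Tails; this condition fixes q.
  Player I's payoff from Heads: q·(-5) + (1−q)·4 = -9q + 4
  Player I's payoff from Tails: q·2 + (1−q)·0 = 2q
  -9q + 4 = 2q  ⇒  -11q = -4  ⇒  q = 4/11.

p = 2/11, q = 4/11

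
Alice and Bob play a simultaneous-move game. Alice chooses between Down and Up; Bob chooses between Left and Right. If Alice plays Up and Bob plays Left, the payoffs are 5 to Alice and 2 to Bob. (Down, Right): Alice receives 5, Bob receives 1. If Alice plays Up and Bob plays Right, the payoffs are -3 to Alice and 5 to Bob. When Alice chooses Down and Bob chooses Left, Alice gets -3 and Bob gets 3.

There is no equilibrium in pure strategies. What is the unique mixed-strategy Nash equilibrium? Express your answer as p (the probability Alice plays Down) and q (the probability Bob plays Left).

p = 3/5, q = 1/2

Alice's mix must leave Bob indifferent between Left and Right.
  Bob's payoff to Left: p·3 + (1−p)·2 = p + 2
  Bob's payoff to Right: p·1 + (1−p)·5 = -4p + 5
  p + 2 = -4p + 5  ⇒  5p = 3  ⇒  p = 3/5.
Bob's mix must leave Alice indifferent between Down and Up.
  Alice's payoff from Down: q·(-3) + (1−q)·5 = -8q + 5
  Alice's payoff from Up: q·5 + (1−q)·(-3) = 8q - 3
  -8q + 5 = 8q - 3  ⇒  -16q = -8  ⇒  q = 1/2.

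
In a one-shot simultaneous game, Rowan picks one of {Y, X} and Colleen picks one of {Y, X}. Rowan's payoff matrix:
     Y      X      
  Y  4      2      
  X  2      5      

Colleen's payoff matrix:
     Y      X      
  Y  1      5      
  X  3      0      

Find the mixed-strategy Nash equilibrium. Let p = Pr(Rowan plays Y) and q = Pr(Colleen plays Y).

p = 3/7, q = 3/5

Rowan's mix must leave Colleen indifferent between Y and X.
  Colleen's payoff to Y: p·1 + (1−p)·3 = -2p + 3
  Colleen's payoff to X: p·5 + (1−p)·0 = 5p
  -2p + 3 = 5p  ⇒  -7p = -3  ⇒  p = 3/7.
In a mixed equilibrium Rowan is indifferent between Y and X; this condition fixes q.
  Rowan's expected payoff from Y: q·4 + (1−q)·2 = 2q + 2
  Rowan's expected payoff from X: q·2 + (1−q)·5 = -3q + 5
  2q + 2 = -3q + 5  ⇒  5q = 3  ⇒  q = 3/5.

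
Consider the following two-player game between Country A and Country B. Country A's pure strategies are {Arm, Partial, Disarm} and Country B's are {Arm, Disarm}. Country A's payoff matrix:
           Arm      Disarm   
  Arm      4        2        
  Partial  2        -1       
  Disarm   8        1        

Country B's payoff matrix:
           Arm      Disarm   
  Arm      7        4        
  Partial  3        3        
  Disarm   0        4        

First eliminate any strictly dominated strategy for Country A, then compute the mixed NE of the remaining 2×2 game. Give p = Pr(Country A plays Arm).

p = 4/7

Country A's strategy Partial is strictly dominated by Arm: 4 > 2 and 2 > -1. Eliminate Partial.
For Country B to be willing to mix, Country B must be indifferent between Arm and Disarm, which pins down Country A's mix.
  Country B's expected payoff from Arm: p·7 + (1−p)·0 = 7p
  Country B's expected payoff from Disarm: p·4 + (1−p)·4 = 4
  7p = 4  ⇒  7p = 4  ⇒  p = 4/7.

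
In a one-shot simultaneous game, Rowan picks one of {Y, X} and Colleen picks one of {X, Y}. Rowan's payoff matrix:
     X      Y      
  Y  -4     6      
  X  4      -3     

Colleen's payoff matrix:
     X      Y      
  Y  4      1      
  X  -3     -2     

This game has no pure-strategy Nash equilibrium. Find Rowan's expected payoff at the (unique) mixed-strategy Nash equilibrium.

12/17

Colleen's mix must leave Rowan indifferent between Y and X.
  Rowan's expected payoff from Y: q·(-4) + (1−q)·6 = -10q + 6
  Rowan's expected payoff from X: q·4 + (1−q)·(-3) = 7q - 3
  -10q + 6 = 7q - 3  ⇒  -17q = -9  ⇒  q = 9/17.
At equilibrium Rowan is indifferent across rows, so Rowan's payoff equals the payoff from Y: (9/17)·(-4) + (8/17)·6 = 12/17.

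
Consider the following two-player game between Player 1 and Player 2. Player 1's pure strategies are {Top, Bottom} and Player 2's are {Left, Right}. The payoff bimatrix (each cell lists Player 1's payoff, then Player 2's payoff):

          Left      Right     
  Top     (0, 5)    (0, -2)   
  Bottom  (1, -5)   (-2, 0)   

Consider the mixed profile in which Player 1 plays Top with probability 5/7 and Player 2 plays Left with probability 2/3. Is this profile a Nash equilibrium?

No

Given Player 1's mix p = 5/7, Player 2's payoff from Left is 15/7 but from Right is -10/7. Player 2 strictly prefers Left, so Player 2 would not mix.
So the proposed profile is not a Nash equilibrium.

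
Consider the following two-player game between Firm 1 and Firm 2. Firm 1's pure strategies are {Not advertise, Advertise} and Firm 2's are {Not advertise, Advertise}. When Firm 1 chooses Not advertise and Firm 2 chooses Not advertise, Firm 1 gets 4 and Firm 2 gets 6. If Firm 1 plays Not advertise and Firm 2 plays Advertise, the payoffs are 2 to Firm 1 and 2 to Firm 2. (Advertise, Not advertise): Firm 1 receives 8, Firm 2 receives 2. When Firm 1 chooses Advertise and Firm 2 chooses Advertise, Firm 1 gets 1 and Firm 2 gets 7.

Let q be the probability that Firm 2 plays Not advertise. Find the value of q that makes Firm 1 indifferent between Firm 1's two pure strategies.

q = 1/5

For Firm 1 to be willing to mix, Firm 1 must be indifferent between Not advertise and Advertise, which pins down Firm 2's mix.
  Firm 1's payoff to Not advertise: q·4 + (1−q)·2 = 2q + 2
  Firm 1's payoff to Advertise: q·8 + (1−q)·1 = 7q + 1
  2q + 2 = 7q + 1  ⇒  -5q = -1  ⇒  q = 1/5.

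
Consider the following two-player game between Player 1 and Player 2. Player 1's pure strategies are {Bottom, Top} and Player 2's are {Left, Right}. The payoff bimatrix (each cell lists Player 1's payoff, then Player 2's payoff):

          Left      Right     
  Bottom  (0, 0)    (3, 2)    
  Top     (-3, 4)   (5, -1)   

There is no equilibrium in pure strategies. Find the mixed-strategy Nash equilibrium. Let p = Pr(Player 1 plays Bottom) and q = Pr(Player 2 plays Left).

p = 5/7, q = 2/5

Player 1's mix must leave Player 2 indifferent between Left and Right.
  Player 2's expected payoff from Left: p·0 + (1−p)·4 = -4p + 4
  Player 2's expected payoff from Right: p·2 + (1−p)·(-1) = 3p - 1
  -4p + 4 = 3p - 1  ⇒  -7p = -5  ⇒  p = 5/7.
Player 2's mix must leave Player 1 indifferent between Bottom and Top.
  Player 1's payoff to Bottom: q·0 + (1−q)·3 = -3q + 3
  Player 1's payoff to Top: q·(-3) + (1−q)·5 = -8q + 5
  -3q + 3 = -8q + 5  ⇒  5q = 2  ⇒  q = 2/5.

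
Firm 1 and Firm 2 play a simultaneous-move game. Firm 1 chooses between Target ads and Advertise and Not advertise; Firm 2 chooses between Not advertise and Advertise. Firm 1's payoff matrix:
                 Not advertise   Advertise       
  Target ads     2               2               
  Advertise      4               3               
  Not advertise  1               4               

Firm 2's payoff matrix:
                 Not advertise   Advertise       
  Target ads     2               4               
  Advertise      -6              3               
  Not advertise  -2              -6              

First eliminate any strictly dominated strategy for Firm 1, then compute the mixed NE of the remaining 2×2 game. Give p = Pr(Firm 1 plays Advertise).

Firm 1's strategy Target ads is strictly dominated by Advertise: 4 > 2 and 3 > 2. Eliminate Target ads.
For Firm 2 to be willing to mix, Firm 2 must be indifferent between Not advertise and Advertise, which pins down Firm 1's mix.
  Firm 2's payoff from Not advertise: p·(-6) + (1−p)·(-2) = -4p - 2
  Firm 2's payoff from Advertise: p·3 + (1−p)·(-6) = 9p - 6
  -4p - 2 = 9p - 6  ⇒  -13p = -4  ⇒  p = 4/13.

p = 4/13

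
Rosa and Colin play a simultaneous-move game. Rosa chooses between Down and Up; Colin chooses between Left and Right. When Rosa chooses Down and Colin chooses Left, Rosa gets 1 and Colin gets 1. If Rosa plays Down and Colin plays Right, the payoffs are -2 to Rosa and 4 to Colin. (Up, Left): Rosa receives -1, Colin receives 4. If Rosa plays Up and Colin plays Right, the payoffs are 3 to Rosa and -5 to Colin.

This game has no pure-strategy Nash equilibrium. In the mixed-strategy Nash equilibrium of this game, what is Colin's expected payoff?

7/4

Set Colin's expected payoff from Left equal to that from Right:
  Colin's expected payoff from Left: p·1 + (1−p)·4 = -3p + 4
  Colin's expected payoff from Right: p·4 + (1−p)·(-5) = 9p - 5
  -3p + 4 = 9p - 5  ⇒  -12p = -9  ⇒  p = 3/4.
At equilibrium Colin is indifferent across columns, so Colin's payoff equals the payoff from Left: (3/4)·1 + (1/4)·4 = 7/4.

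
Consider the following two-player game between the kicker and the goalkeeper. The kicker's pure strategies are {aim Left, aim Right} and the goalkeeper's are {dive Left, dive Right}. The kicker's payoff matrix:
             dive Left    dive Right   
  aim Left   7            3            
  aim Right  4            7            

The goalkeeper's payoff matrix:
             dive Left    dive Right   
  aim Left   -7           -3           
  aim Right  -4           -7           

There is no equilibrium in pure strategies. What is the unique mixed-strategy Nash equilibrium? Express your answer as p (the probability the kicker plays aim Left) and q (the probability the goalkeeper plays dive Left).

The kicker's mix must leave the goalkeeper indifferent between dive Left and dive Right.
  the goalkeeper's expected payoff from dive Left: p·(-7) + (1−p)·(-4) = -3p - 4
  the goalkeeper's expected payoff from dive Right: p·(-3) + (1−p)·(-7) = 4p - 7
  -3p - 4 = 4p - 7  ⇒  -7p = -3  ⇒  p = 3/7.
Set the kicker's expected payoff from aim Left equal to that from aim Right:
  the kicker's payoff from aim Left: q·7 + (1−q)·3 = 4q + 3
  the kicker's payoff from aim Right: q·4 + (1−q)·7 = -3q + 7
  4q + 3 = -3q + 7  ⇒  7q = 4  ⇒  q = 4/7.

p = 3/7, q = 4/7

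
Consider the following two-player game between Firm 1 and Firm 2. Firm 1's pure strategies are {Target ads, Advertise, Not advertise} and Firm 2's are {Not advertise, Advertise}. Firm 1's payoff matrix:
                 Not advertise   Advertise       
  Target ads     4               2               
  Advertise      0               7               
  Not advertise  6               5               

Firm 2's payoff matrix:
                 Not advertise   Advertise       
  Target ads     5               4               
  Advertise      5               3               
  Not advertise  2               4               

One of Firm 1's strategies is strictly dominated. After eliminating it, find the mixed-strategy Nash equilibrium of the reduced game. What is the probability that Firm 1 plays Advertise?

p = 1/2

Firm 1's strategy Target ads is strictly dominated by Not advertise: 6 > 4 and 5 > 2. Eliminate Target ads.
Set Firm 2's expected payoff from Not advertise equal to that from Advertise:
  Firm 2's payoff from Not advertise: p·5 + (1−p)·2 = 3p + 2
  Firm 2's payoff from Advertise: p·3 + (1−p)·4 = -p + 4
  3p + 2 = -p + 4  ⇒  4p = 2  ⇒  p = 1/2.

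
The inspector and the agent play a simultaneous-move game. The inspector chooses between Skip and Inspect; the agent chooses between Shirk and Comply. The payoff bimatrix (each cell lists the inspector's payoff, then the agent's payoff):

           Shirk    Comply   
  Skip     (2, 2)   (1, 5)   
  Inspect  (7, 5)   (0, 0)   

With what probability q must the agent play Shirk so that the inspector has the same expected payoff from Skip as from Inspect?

q = 1/6

In a mixed equilibrium the inspector is indifferent between Skip and Inspect; this condition fixes q.
  the inspector's payoff from Skip: q·2 + (1−q)·1 = q + 1
  the inspector's payoff from Inspect: q·7 + (1−q)·0 = 7q
  q + 1 = 7q  ⇒  -6q = -1  ⇒  q = 1/6.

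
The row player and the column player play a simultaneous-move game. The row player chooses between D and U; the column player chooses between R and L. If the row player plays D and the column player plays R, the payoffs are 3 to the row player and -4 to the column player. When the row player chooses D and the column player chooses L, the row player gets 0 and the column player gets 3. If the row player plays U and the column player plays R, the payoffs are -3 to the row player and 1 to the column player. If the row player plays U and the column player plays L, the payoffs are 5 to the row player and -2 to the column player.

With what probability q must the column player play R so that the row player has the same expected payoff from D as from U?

The column player's mix must leave the row player indifferent between D and U.
  the row player's payoff to D: q·3 + (1−q)·0 = 3q
  the row player's payoff to U: q·(-3) + (1−q)·5 = -8q + 5
  3q = -8q + 5  ⇒  11q = 5  ⇒  q = 5/11.

q = 5/11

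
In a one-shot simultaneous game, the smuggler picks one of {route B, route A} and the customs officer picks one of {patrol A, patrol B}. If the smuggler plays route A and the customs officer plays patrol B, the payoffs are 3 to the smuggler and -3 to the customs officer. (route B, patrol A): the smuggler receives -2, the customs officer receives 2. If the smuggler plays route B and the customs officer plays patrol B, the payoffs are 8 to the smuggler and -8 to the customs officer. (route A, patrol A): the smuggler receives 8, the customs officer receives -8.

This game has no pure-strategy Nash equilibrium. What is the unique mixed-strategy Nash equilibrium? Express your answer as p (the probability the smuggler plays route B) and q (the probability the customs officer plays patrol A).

The smuggler's mix must leave the customs officer indifferent between patrol A and patrol B.
  the customs officer's expected payoff from patrol A: p·2 + (1−p)·(-8) = 10p - 8
  the customs officer's expected payoff from patrol B: p·(-8) + (1−p)·(-3) = -5p - 3
  10p - 8 = -5p - 3  ⇒  15p = 5  ⇒  p = 1/3.
The customs officer's mix must leave the smuggler indifferent between route B and route A.
  the smuggler's payoff to route B: q·(-2) + (1−q)·8 = -10q + 8
  the smuggler's payoff to route A: q·8 + (1−q)·3 = 5q + 3
  -10q + 8 = 5q + 3  ⇒  -15q = -5  ⇒  q = 1/3.

p = 1/3, q = 1/3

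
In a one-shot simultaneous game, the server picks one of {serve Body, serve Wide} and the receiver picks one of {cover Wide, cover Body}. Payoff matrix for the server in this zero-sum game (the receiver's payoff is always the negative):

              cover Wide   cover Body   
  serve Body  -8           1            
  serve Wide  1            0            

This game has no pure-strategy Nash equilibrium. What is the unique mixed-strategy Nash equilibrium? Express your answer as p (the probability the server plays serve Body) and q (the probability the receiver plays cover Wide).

p = 1/10, q = 1/10

The receiver's indifference between cover Wide and cover Body determines the server's mixing probability p:
  the receiver's payoff to cover Wide: p·8 + (1−p)·(-1) = 9p - 1
  the receiver's payoff to cover Body: p·(-1) + (1−p)·0 = -p
  9p - 1 = -p  ⇒  10p = 1  ⇒  p = 1/10.
In a mixed equilibrium the server is indifferent between serve Body and serve Wide; this condition fixes q.
  the server's expected payoff from serve Body: q·(-8) + (1−q)·1 = -9q + 1
  the server's expected payoff from serve Wide: q·1 + (1−q)·0 = q
  -9q + 1 = q  ⇒  -10q = -1  ⇒  q = 1/10.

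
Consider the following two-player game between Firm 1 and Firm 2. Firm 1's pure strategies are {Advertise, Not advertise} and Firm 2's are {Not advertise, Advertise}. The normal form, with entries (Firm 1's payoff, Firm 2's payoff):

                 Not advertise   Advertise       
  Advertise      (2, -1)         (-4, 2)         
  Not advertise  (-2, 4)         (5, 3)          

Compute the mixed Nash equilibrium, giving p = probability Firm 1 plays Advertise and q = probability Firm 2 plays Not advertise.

Firm 2's indifference between Not advertise and Advertise determines Firm 1's mixing probability p:
  Firm 2's payoff to Not advertise: p·(-1) + (1−p)·4 = -5p + 4
  Firm 2's payoff to Advertise: p·2 + (1−p)·3 = -p + 3
  -5p + 4 = -p + 3  ⇒  -4p = -1  ⇒  p = 1/4.
For Firm 1 to be willing to mix, Firm 1 must be indifferent between Advertise and Not advertise, which pins down Firm 2's mix.
  Firm 1's expected payoff from Advertise: q·2 + (1−q)·(-4) = 6q - 4
  Firm 1's expected payoff from Not advertise: q·(-2) + (1−q)·5 = -7q + 5
  6q - 4 = -7q + 5  ⇒  13q = 9  ⇒  q = 9/13.

p = 1/4, q = 9/13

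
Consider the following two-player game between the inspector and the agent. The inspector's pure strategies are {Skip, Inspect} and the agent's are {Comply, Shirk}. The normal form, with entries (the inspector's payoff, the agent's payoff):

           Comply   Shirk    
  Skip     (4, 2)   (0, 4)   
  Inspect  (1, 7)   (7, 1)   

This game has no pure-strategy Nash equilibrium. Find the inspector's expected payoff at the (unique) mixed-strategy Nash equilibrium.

14/5

The agent's mix must leave the inspector indifferent between Skip and Inspect.
  the inspector's expected payoff from Skip: q·4 + (1−q)·0 = 4q
  the inspector's expected payoff from Inspect: q·1 + (1−q)·7 = -6q + 7
  4q = -6q + 7  ⇒  10q = 7  ⇒  q = 7/10.
At equilibrium the inspector is indifferent across rows, so the inspector's payoff equals the payoff from Skip: (7/10)·4 + (3/10)·0 = 14/5.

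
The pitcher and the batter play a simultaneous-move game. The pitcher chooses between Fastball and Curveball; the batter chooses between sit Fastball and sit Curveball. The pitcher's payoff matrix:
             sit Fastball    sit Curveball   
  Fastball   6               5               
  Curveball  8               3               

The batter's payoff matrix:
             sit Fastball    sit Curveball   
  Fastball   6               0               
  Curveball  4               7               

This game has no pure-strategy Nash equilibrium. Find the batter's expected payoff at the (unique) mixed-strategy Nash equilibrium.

14/3

For the batter to be willing to mix, the batter must be indifferent between sit Fastball and sit Curveball, which pins down the pitcher's mix.
  the batter's payoff to sit Fastball: p·6 + (1−p)·4 = 2p + 4
  the batter's payoff to sit Curveball: p·0 + (1−p)·7 = -7p + 7
  2p + 4 = -7p + 7  ⇒  9p = 3  ⇒  p = 1/3.
At equilibrium the batter is indifferent across columns, so the batter's payoff equals the payoff from sit Fastball: (1/3)·6 + (2/3)·4 = 14/3.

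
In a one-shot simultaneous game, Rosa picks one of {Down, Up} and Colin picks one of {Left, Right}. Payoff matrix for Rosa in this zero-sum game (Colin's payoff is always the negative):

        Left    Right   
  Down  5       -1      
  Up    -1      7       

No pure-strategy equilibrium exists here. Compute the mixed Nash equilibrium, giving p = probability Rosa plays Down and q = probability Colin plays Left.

Rosa's mix must leave Colin indifferent between Left and Right.
  Colin's payoff from Left: p·(-5) + (1−p)·1 = -6p + 1
  Colin's payoff from Right: p·1 + (1−p)·(-7) = 8p - 7
  -6p + 1 = 8p - 7  ⇒  -14p = -8  ⇒  p = 4/7.
Rosa's indifference between Down and Up determines Colin's mixing probability q:
  Rosa's expected payoff from Down: q·5 + (1−q)·(-1) = 6q - 1
  Rosa's expected payoff from Up: q·(-1) + (1−q)·7 = -8q + 7
  6q - 1 = -8q + 7  ⇒  14q = 8  ⇒  q = 4/7.

p = 4/7, q = 4/7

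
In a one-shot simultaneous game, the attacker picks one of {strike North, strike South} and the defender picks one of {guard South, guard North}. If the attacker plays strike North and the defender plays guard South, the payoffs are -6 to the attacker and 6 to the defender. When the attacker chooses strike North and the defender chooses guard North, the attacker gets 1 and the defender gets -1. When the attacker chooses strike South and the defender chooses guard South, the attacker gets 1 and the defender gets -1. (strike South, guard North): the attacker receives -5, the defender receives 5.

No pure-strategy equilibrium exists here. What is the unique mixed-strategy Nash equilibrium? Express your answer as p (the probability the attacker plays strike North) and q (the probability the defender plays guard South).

The attacker's mix must leave the defender indifferent between guard South and guard North.
  the defender's expected payoff from guard South: p·6 + (1−p)·(-1) = 7p - 1
  the defender's expected payoff from guard North: p·(-1) + (1−p)·5 = -6p + 5
  7p - 1 = -6p + 5  ⇒  13p = 6  ⇒  p = 6/13.
For the attacker to be willing to mix, the attacker must be indifferent between strike North and strike South, which pins down the defender's mix.
  the attacker's payoff to strike North: q·(-6) + (1−q)·1 = -7q + 1
  the attacker's payoff to strike South: q·1 + (1−q)·(-5) = 6q - 5
  -7q + 1 = 6q - 5  ⇒  -13q = -6  ⇒  q = 6/13.

p = 6/13, q = 6/13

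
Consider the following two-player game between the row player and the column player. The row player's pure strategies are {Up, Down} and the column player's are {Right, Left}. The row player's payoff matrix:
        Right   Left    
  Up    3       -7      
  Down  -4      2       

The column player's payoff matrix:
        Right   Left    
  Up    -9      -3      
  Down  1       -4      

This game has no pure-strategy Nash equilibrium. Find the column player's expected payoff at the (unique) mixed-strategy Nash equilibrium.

Set the column player's expected payoff from Right equal to that from Left:
  the column player's expected payoff from Right: p·(-9) + (1−p)·1 = -10p + 1
  the column player's expected payoff from Left: p·(-3) + (1−p)·(-4) = p - 4
  -10p + 1 = p - 4  ⇒  -11p = -5  ⇒  p = 5/11.
At equilibrium the column player is indifferent across columns, so the column player's payoff equals the payoff from Right: (5/11)·(-9) + (6/11)·1 = -39/11.

-39/11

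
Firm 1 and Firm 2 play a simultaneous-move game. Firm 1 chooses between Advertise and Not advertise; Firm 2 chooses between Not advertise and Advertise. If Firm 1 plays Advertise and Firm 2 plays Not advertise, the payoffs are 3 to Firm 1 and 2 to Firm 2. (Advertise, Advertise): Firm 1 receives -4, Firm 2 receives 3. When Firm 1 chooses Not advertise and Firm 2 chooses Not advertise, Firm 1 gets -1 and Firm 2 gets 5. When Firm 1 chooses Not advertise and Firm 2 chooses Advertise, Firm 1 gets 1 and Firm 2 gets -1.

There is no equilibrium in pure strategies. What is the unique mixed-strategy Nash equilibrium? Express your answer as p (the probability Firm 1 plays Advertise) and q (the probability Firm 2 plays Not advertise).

p = 6/7, q = 5/9

For Firm 2 to be willing to mix, Firm 2 must be indifferent between Not advertise and Advertise, which pins down Firm 1's mix.
  Firm 2's payoff to Not advertise: p·2 + (1−p)·5 = -3p + 5
  Firm 2's payoff to Advertise: p·3 + (1−p)·(-1) = 4p - 1
  -3p + 5 = 4p - 1  ⇒  -7p = -6  ⇒  p = 6/7.
For Firm 1 to be willing to mix, Firm 1 must be indifferent between Advertise and Not advertise, which pins down Firm 2's mix.
  Firm 1's payoff to Advertise: q·3 + (1−q)·(-4) = 7q - 4
  Firm 1's payoff to Not advertise: q·(-1) + (1−q)·1 = -2q + 1
  7q - 4 = -2q + 1  ⇒  9q = 5  ⇒  q = 5/9.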